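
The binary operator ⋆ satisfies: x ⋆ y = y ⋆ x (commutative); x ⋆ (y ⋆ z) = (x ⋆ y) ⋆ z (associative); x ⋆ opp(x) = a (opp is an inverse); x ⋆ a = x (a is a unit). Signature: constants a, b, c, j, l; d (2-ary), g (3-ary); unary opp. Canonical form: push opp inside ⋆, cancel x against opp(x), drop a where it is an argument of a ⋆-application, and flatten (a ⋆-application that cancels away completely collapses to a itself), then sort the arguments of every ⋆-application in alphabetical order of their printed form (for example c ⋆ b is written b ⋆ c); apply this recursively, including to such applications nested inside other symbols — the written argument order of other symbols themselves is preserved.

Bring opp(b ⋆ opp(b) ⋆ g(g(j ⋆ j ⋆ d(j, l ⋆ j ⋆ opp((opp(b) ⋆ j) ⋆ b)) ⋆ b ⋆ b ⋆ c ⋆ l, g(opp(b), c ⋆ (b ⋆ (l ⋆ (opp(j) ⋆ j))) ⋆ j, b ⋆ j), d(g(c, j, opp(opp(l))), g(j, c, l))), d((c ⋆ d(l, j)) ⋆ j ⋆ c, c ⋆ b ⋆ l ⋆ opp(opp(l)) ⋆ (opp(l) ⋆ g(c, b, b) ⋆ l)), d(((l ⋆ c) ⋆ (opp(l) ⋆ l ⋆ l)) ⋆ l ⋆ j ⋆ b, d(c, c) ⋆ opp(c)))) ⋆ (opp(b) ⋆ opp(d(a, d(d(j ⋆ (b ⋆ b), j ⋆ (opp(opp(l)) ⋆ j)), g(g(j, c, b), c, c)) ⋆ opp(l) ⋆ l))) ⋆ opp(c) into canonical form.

Push opp inside:  distribute opp over ⋆ and collapse double opp
Collect:  opp(b) ⋆ opp(g(g(b ⋆ b ⋆ c ⋆ d(j, l) ⋆ j ⋆ j ⋆ l, g(opp(b), b ⋆ c ⋆ j ⋆ l, b ⋆ j), d(g(c, j, l), g(j, c, l))), d(c ⋆ c ⋆ d(l, j) ⋆ j, b ⋆ c ⋆ g(c, b, b) ⋆ l ⋆ l), d(b ⋆ c ⋆ j ⋆ l ⋆ l ⋆ l, d(c, c) ⋆ opp(c)))) ⋆ opp(d(a, d(d(b ⋆ b ⋆ j, j ⋆ j ⋆ l), g(g(j, c, b), c, c)))) ⋆ opp(c)
Order the arguments:  opp(b) ⋆ opp(c) ⋆ opp(d(a, d(d(b ⋆ b ⋆ j, j ⋆ j ⋆ l), g(g(j, c, b), c, c)))) ⋆ opp(g(g(b ⋆ b ⋆ c ⋆ d(j, l) ⋆ j ⋆ j ⋆ l, g(opp(b), b ⋆ c ⋆ j ⋆ l, b ⋆ j), d(g(c, j, l), g(j, c, l))), d(c ⋆ c ⋆ d(l, j) ⋆ j, b ⋆ c ⋆ g(c, b, b) ⋆ l ⋆ l), d(b ⋆ c ⋆ j ⋆ l ⋆ l ⋆ l, d(c, c) ⋆ opp(c))))

Answer: opp(b) ⋆ opp(c) ⋆ opp(d(a, d(d(b ⋆ b ⋆ j, j ⋆ j ⋆ l), g(g(j, c, b), c, c)))) ⋆ opp(g(g(b ⋆ b ⋆ c ⋆ d(j, l) ⋆ j ⋆ j ⋆ l, g(opp(b), b ⋆ c ⋆ j ⋆ l, b ⋆ j), d(g(c, j, l), g(j, c, l))), d(c ⋆ c ⋆ d(l, j) ⋆ j, b ⋆ c ⋆ g(c, b, b) ⋆ l ⋆ l), d(b ⋆ c ⋆ j ⋆ l ⋆ l ⋆ l, d(c, c) ⋆ opp(c))))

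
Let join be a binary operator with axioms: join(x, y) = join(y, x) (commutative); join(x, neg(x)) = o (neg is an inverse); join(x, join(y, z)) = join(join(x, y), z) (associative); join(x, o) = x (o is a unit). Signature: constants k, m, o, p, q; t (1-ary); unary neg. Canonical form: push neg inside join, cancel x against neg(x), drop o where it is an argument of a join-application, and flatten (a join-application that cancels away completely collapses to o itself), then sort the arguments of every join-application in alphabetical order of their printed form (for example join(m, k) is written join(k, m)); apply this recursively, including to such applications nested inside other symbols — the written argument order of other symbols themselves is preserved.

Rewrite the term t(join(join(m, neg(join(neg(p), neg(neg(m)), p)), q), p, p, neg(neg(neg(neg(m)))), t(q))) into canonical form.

Descend into:  join(join(m, neg(join(neg(p), neg(neg(m)), p)), q), p, p, neg(neg(neg(neg(m)))), t(q))
Push neg inside:  distribute neg over join and collapse double neg
Collect:  join(m, p, p, q, t(q))
Reassemble:  t(join(m, p, p, q, t(q)))

Answer: t(join(m, p, p, q, t(q)))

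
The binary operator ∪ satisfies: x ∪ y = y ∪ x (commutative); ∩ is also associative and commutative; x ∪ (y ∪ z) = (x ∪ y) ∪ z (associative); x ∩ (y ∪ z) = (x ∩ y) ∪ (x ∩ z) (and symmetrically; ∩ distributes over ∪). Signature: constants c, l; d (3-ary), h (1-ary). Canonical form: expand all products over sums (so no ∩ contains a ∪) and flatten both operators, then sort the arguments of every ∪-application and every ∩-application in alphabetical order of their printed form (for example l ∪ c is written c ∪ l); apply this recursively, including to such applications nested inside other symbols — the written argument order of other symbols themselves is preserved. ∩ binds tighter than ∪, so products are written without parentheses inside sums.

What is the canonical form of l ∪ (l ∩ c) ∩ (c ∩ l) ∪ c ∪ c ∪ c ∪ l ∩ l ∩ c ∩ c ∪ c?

Merge nested applications:  l ∪ c ∩ c ∩ l ∩ l ∪ c ∪ c ∪ c ∪ c ∩ c ∩ l ∩ l ∪ c
Sort:  c ∪ c ∪ c ∪ c ∪ c ∩ c ∩ l ∩ l ∪ c ∩ c ∩ l ∩ l ∪ l

Answer: c ∪ c ∪ c ∪ c ∪ c ∩ c ∩ l ∩ l ∪ c ∩ c ∩ l ∩ l ∪ l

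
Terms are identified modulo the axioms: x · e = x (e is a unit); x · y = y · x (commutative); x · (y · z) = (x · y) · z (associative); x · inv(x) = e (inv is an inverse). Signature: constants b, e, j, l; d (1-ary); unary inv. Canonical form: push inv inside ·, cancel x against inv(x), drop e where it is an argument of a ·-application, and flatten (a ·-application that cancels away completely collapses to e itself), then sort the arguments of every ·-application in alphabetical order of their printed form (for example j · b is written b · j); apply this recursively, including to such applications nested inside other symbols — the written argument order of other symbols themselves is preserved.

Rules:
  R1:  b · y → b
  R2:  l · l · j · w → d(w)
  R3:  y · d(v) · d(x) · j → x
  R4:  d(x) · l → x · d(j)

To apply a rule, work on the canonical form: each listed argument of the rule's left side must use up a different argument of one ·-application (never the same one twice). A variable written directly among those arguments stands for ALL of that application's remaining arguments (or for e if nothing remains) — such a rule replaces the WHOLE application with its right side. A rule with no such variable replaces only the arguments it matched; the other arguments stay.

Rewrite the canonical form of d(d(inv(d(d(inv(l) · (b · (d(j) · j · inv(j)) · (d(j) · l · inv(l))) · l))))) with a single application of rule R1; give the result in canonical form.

Canonical form:  d(d(inv(d(d(b · d(j) · d(j))))))
Apply R1:  consuming b;  y := d(j) · d(j)
The variable takes the whole remainder — replace the entire application.
Result:  d(d(inv(d(d(b)))))

Answer: d(d(inv(d(d(b)))))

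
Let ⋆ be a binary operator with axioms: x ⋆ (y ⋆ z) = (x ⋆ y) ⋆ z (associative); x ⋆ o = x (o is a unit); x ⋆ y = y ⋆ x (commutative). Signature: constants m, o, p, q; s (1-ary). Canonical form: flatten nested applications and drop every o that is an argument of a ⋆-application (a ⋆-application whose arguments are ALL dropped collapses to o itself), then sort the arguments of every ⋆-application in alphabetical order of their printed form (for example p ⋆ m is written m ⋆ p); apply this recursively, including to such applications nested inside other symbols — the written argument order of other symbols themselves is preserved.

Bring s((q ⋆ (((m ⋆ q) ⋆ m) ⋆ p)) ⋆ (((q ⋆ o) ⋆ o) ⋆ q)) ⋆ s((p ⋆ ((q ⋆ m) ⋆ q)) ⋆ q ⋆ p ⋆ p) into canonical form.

Answer: s(m ⋆ m ⋆ p ⋆ q ⋆ q ⋆ q ⋆ q) ⋆ s(m ⋆ p ⋆ p ⋆ p ⋆ q ⋆ q ⋆ q)

Derivation:
Simplify inside:  s((q ⋆ (((m ⋆ q) ⋆ m) ⋆ p)) ⋆ (((q ⋆ o) ⋆ o) ⋆ q))  →  s(m ⋆ m ⋆ p ⋆ q ⋆ q ⋆ q ⋆ q)
Simplify inside:  s((p ⋆ ((q ⋆ m) ⋆ q)) ⋆ q ⋆ p ⋆ p)  →  s(m ⋆ p ⋆ p ⋆ p ⋆ q ⋆ q ⋆ q)
Sort:  s(m ⋆ m ⋆ p ⋆ q ⋆ q ⋆ q ⋆ q) ⋆ s(m ⋆ p ⋆ p ⋆ p ⋆ q ⋆ q ⋆ q)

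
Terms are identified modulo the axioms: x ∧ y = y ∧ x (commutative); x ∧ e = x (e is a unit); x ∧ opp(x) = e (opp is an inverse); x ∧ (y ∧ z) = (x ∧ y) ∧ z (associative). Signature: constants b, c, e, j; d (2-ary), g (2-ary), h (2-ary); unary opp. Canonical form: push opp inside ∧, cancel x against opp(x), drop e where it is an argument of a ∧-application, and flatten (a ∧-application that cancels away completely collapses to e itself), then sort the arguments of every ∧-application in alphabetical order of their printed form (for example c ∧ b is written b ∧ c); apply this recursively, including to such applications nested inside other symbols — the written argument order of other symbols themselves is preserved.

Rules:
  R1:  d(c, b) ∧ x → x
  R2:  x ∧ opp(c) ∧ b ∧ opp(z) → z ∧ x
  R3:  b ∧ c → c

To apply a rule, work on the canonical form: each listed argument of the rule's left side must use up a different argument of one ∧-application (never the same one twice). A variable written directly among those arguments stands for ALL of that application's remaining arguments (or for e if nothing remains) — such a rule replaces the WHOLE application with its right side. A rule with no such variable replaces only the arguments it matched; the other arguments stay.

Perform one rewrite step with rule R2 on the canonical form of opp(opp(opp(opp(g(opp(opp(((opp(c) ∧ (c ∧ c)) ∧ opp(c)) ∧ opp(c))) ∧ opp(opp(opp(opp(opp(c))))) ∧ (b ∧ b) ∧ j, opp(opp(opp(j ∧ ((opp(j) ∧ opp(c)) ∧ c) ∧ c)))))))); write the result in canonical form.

Canonical form:  g(b ∧ b ∧ j ∧ opp(c) ∧ opp(c), opp(c))
Apply R2:  consuming b, opp(c), opp(c);  x := b ∧ j, z := c
The variable takes the whole remainder — replace the entire application.
Result:  g(b ∧ c ∧ j, opp(c))

Answer: g(b ∧ c ∧ j, opp(c))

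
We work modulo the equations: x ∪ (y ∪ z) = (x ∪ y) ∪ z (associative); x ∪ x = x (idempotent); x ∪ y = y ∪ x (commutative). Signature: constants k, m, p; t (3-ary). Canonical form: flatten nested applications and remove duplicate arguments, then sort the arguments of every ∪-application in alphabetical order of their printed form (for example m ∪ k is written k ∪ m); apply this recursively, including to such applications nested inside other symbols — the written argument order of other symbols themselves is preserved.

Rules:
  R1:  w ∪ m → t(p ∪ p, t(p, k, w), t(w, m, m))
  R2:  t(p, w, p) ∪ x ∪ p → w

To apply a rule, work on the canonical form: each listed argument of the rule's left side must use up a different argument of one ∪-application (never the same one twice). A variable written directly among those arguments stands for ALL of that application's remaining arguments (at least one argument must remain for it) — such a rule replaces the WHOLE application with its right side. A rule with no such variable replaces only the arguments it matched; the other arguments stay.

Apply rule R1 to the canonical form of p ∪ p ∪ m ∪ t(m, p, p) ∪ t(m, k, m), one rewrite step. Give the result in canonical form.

Answer: t(p, t(p, k, p ∪ t(m, k, m) ∪ t(m, p, p)), t(p ∪ t(m, k, m) ∪ t(m, p, p), m, m))

Derivation:
Canonical form:  m ∪ p ∪ t(m, k, m) ∪ t(m, p, p)
R1 matches:  uses m;  w := p ∪ t(m, k, m) ∪ t(m, p, p)
Every leftover argument binds to the variable; the entire application is replaced.
Giving:  t(p, t(p, k, p ∪ t(m, k, m) ∪ t(m, p, p)), t(p ∪ t(m, k, m) ∪ t(m, p, p), m, m))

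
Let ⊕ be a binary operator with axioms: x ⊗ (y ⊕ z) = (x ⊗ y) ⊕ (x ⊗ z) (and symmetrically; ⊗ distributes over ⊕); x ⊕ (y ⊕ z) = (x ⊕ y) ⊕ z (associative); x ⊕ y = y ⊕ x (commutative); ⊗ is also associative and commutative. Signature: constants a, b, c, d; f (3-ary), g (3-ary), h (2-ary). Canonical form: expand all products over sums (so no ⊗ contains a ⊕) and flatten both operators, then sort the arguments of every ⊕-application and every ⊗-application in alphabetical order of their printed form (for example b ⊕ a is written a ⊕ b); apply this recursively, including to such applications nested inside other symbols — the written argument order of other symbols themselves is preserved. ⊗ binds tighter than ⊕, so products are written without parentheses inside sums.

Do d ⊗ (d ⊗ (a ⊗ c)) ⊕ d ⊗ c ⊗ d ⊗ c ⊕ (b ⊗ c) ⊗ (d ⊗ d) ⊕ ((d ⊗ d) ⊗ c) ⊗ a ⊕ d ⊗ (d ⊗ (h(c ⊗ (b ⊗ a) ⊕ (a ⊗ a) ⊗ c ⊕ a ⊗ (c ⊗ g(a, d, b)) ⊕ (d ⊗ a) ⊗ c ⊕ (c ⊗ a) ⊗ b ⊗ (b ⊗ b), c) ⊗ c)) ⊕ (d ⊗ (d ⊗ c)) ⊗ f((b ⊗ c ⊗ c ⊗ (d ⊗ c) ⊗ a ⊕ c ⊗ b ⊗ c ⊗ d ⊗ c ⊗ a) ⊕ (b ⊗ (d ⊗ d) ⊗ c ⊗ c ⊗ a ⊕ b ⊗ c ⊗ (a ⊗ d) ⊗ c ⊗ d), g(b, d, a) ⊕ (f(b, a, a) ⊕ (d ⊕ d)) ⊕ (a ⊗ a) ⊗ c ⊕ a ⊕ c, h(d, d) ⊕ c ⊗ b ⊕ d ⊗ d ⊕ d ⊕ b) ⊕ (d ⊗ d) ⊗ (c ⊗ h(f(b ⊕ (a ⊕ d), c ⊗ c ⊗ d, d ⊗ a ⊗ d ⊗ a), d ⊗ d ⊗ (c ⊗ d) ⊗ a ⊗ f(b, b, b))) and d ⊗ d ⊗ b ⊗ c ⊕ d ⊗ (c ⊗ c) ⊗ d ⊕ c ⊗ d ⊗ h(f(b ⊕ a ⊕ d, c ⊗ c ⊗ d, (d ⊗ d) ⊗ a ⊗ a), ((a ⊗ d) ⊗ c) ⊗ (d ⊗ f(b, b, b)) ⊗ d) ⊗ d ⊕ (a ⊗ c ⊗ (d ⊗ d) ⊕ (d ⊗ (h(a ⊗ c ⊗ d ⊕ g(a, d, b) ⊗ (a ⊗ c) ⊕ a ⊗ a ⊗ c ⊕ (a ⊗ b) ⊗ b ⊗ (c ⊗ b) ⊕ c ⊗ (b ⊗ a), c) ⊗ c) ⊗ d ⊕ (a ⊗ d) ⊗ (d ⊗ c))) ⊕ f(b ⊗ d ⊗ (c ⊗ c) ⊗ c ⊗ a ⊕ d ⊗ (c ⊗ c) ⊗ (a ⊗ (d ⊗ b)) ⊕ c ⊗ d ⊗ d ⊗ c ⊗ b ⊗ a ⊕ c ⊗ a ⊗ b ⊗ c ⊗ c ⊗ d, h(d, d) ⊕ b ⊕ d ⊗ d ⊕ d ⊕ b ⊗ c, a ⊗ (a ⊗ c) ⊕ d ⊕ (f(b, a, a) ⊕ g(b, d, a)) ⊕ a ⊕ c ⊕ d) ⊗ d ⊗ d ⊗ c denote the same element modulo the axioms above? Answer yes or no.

Left:  d ⊗ (d ⊗ (a ⊗ c)) ⊕ d ⊗ c ⊗ d ⊗ c ⊕ (b ⊗ c) ⊗ (d ⊗ d) ⊕ ((d ⊗ d) ⊗ c) ⊗ a ⊕ d ⊗ (d ⊗ (h(c ⊗ (b ⊗ a) ⊕ (a ⊗ a) ⊗ c ⊕ a ⊗ (c ⊗ g(a, d, b)) ⊕ (d ⊗ a) ⊗ c ⊕ (c ⊗ a) ⊗ b ⊗ (b ⊗ b), c) ⊗ c)) ⊕ (d ⊗ (d ⊗ c)) ⊗ f((b ⊗ c ⊗ c ⊗ (d ⊗ c) ⊗ a ⊕ c ⊗ b ⊗ c ⊗ d ⊗ c ⊗ a) ⊕ (b ⊗ (d ⊗ d) ⊗ c ⊗ c ⊗ a ⊕ b ⊗ c ⊗ (a ⊗ d) ⊗ c ⊗ d), g(b, d, a) ⊕ (f(b, a, a) ⊕ (d ⊕ d)) ⊕ (a ⊗ a) ⊗ c ⊕ a ⊕ c, h(d, d) ⊕ c ⊗ b ⊕ d ⊗ d ⊕ d ⊕ b) ⊕ (d ⊗ d) ⊗ (c ⊗ h(f(b ⊕ (a ⊕ d), c ⊗ c ⊗ d, d ⊗ a ⊗ d ⊗ a), d ⊗ d ⊗ (c ⊗ d) ⊗ a ⊗ f(b, b, b)))
  Flatten:  a ⊗ c ⊗ d ⊗ d ⊕ c ⊗ c ⊗ d ⊗ d ⊕ b ⊗ c ⊗ d ⊗ d ⊕ a ⊗ c ⊗ d ⊗ d ⊕ c ⊗ d ⊗ d ⊗ h(a ⊗ a ⊗ c ⊕ a ⊗ b ⊗ b ⊗ b ⊗ c ⊕ a ⊗ b ⊗ c ⊕ a ⊗ c ⊗ d ⊕ a ⊗ c ⊗ g(a, d, b), c) ⊕ c ⊗ d ⊗ d ⊗ f(a ⊗ b ⊗ c ⊗ c ⊗ c ⊗ d ⊕ a ⊗ b ⊗ c ⊗ c ⊗ c ⊗ d ⊕ a ⊗ b ⊗ c ⊗ c ⊗ d ⊗ d ⊕ a ⊗ b ⊗ c ⊗ c ⊗ d ⊗ d, a ⊕ a ⊗ a ⊗ c ⊕ c ⊕ d ⊕ d ⊕ f(b, a, a) ⊕ g(b, d, a), b ⊕ b ⊗ c ⊕ d ⊕ d ⊗ d ⊕ h(d, d)) ⊕ c ⊗ d ⊗ d ⊗ h(f(a ⊕ b ⊕ d, c ⊗ c ⊗ d, a ⊗ a ⊗ d ⊗ d), a ⊗ c ⊗ d ⊗ d ⊗ d ⊗ f(b, b, b))
  Sort arguments:  a ⊗ c ⊗ d ⊗ d ⊕ a ⊗ c ⊗ d ⊗ d ⊕ b ⊗ c ⊗ d ⊗ d ⊕ c ⊗ c ⊗ d ⊗ d ⊕ c ⊗ d ⊗ d ⊗ f(a ⊗ b ⊗ c ⊗ c ⊗ c ⊗ d ⊕ a ⊗ b ⊗ c ⊗ c ⊗ c ⊗ d ⊕ a ⊗ b ⊗ c ⊗ c ⊗ d ⊗ d ⊕ a ⊗ b ⊗ c ⊗ c ⊗ d ⊗ d, a ⊕ a ⊗ a ⊗ c ⊕ c ⊕ d ⊕ d ⊕ f(b, a, a) ⊕ g(b, d, a), b ⊕ b ⊗ c ⊕ d ⊕ d ⊗ d ⊕ h(d, d)) ⊕ c ⊗ d ⊗ d ⊗ h(a ⊗ a ⊗ c ⊕ a ⊗ b ⊗ b ⊗ b ⊗ c ⊕ a ⊗ b ⊗ c ⊕ a ⊗ c ⊗ d ⊕ a ⊗ c ⊗ g(a, d, b), c) ⊕ c ⊗ d ⊗ d ⊗ h(f(a ⊕ b ⊕ d, c ⊗ c ⊗ d, a ⊗ a ⊗ d ⊗ d), a ⊗ c ⊗ d ⊗ d ⊗ d ⊗ f(b, b, b))
Right:  d ⊗ d ⊗ b ⊗ c ⊕ d ⊗ (c ⊗ c) ⊗ d ⊕ c ⊗ d ⊗ h(f(b ⊕ a ⊕ d, c ⊗ c ⊗ d, (d ⊗ d) ⊗ a ⊗ a), ((a ⊗ d) ⊗ c) ⊗ (d ⊗ f(b, b, b)) ⊗ d) ⊗ d ⊕ (a ⊗ c ⊗ (d ⊗ d) ⊕ (d ⊗ (h(a ⊗ c ⊗ d ⊕ g(a, d, b) ⊗ (a ⊗ c) ⊕ a ⊗ a ⊗ c ⊕ (a ⊗ b) ⊗ b ⊗ (c ⊗ b) ⊕ c ⊗ (b ⊗ a), c) ⊗ c) ⊗ d ⊕ (a ⊗ d) ⊗ (d ⊗ c))) ⊕ f(b ⊗ d ⊗ (c ⊗ c) ⊗ c ⊗ a ⊕ d ⊗ (c ⊗ c) ⊗ (a ⊗ (d ⊗ b)) ⊕ c ⊗ d ⊗ d ⊗ c ⊗ b ⊗ a ⊕ c ⊗ a ⊗ b ⊗ c ⊗ c ⊗ d, h(d, d) ⊕ b ⊕ d ⊗ d ⊕ d ⊕ b ⊗ c, a ⊗ (a ⊗ c) ⊕ d ⊕ (f(b, a, a) ⊕ g(b, d, a)) ⊕ a ⊕ c ⊕ d) ⊗ d ⊗ d ⊗ c
  Flatten:  b ⊗ c ⊗ d ⊗ d ⊕ c ⊗ c ⊗ d ⊗ d ⊕ c ⊗ d ⊗ d ⊗ h(f(a ⊕ b ⊕ d, c ⊗ c ⊗ d, a ⊗ a ⊗ d ⊗ d), a ⊗ c ⊗ d ⊗ d ⊗ d ⊗ f(b, b, b)) ⊕ a ⊗ c ⊗ d ⊗ d ⊕ c ⊗ d ⊗ d ⊗ h(a ⊗ a ⊗ c ⊕ a ⊗ b ⊗ b ⊗ b ⊗ c ⊕ a ⊗ b ⊗ c ⊕ a ⊗ c ⊗ d ⊕ a ⊗ c ⊗ g(a, d, b), c) ⊕ a ⊗ c ⊗ d ⊗ d ⊕ c ⊗ d ⊗ d ⊗ f(a ⊗ b ⊗ c ⊗ c ⊗ c ⊗ d ⊕ a ⊗ b ⊗ c ⊗ c ⊗ c ⊗ d ⊕ a ⊗ b ⊗ c ⊗ c ⊗ d ⊗ d ⊕ a ⊗ b ⊗ c ⊗ c ⊗ d ⊗ d, b ⊕ b ⊗ c ⊕ d ⊕ d ⊗ d ⊕ h(d, d), a ⊕ a ⊗ a ⊗ c ⊕ c ⊕ d ⊕ d ⊕ f(b, a, a) ⊕ g(b, d, a))
  Order the arguments:  a ⊗ c ⊗ d ⊗ d ⊕ a ⊗ c ⊗ d ⊗ d ⊕ b ⊗ c ⊗ d ⊗ d ⊕ c ⊗ c ⊗ d ⊗ d ⊕ c ⊗ d ⊗ d ⊗ f(a ⊗ b ⊗ c ⊗ c ⊗ c ⊗ d ⊕ a ⊗ b ⊗ c ⊗ c ⊗ c ⊗ d ⊕ a ⊗ b ⊗ c ⊗ c ⊗ d ⊗ d ⊕ a ⊗ b ⊗ c ⊗ c ⊗ d ⊗ d, b ⊕ b ⊗ c ⊕ d ⊕ d ⊗ d ⊕ h(d, d), a ⊕ a ⊗ a ⊗ c ⊕ c ⊕ d ⊕ d ⊕ f(b, a, a) ⊕ g(b, d, a)) ⊕ c ⊗ d ⊗ d ⊗ h(a ⊗ a ⊗ c ⊕ a ⊗ b ⊗ b ⊗ b ⊗ c ⊕ a ⊗ b ⊗ c ⊕ a ⊗ c ⊗ d ⊕ a ⊗ c ⊗ g(a, d, b), c) ⊕ c ⊗ d ⊗ d ⊗ h(f(a ⊕ b ⊕ d, c ⊗ c ⊗ d, a ⊗ a ⊗ d ⊗ d), a ⊗ c ⊗ d ⊗ d ⊗ d ⊗ f(b, b, b))

Answer: no — a ⊗ c ⊗ d ⊗ d ⊕ a ⊗ c ⊗ d ⊗ d ⊕ b ⊗ c ⊗ d ⊗ d ⊕ c ⊗ c ⊗ d ⊗ d ⊕ c ⊗ d ⊗ d ⊗ f(a ⊗ b ⊗ c ⊗ c ⊗ c ⊗ d ⊕ a ⊗ b ⊗ c ⊗ c ⊗ c ⊗ d ⊕ a ⊗ b ⊗ c ⊗ c ⊗ d ⊗ d ⊕ a ⊗ b ⊗ c ⊗ c ⊗ d ⊗ d, a ⊕ a ⊗ a ⊗ c ⊕ c ⊕ d ⊕ d ⊕ f(b, a, a) ⊕ g(b, d, a), b ⊕ b ⊗ c ⊕ d ⊕ d ⊗ d ⊕ h(d, d)) ⊕ c ⊗ d ⊗ d ⊗ h(a ⊗ a ⊗ c ⊕ a ⊗ b ⊗ b ⊗ b ⊗ c ⊕ a ⊗ b ⊗ c ⊕ a ⊗ c ⊗ d ⊕ a ⊗ c ⊗ g(a, d, b), c) ⊕ c ⊗ d ⊗ d ⊗ h(f(a ⊕ b ⊕ d, c ⊗ c ⊗ d, a ⊗ a ⊗ d ⊗ d), a ⊗ c ⊗ d ⊗ d ⊗ d ⊗ f(b, b, b)) vs a ⊗ c ⊗ d ⊗ d ⊕ a ⊗ c ⊗ d ⊗ d ⊕ b ⊗ c ⊗ d ⊗ d ⊕ c ⊗ c ⊗ d ⊗ d ⊕ c ⊗ d ⊗ d ⊗ f(a ⊗ b ⊗ c ⊗ c ⊗ c ⊗ d ⊕ a ⊗ b ⊗ c ⊗ c ⊗ c ⊗ d ⊕ a ⊗ b ⊗ c ⊗ c ⊗ d ⊗ d ⊕ a ⊗ b ⊗ c ⊗ c ⊗ d ⊗ d, b ⊕ b ⊗ c ⊕ d ⊕ d ⊗ d ⊕ h(d, d), a ⊕ a ⊗ a ⊗ c ⊕ c ⊕ d ⊕ d ⊕ f(b, a, a) ⊕ g(b, d, a)) ⊕ c ⊗ d ⊗ d ⊗ h(a ⊗ a ⊗ c ⊕ a ⊗ b ⊗ b ⊗ b ⊗ c ⊕ a ⊗ b ⊗ c ⊕ a ⊗ c ⊗ d ⊕ a ⊗ c ⊗ g(a, d, b), c) ⊕ c ⊗ d ⊗ d ⊗ h(f(a ⊕ b ⊕ d, c ⊗ c ⊗ d, a ⊗ a ⊗ d ⊗ d), a ⊗ c ⊗ d ⊗ d ⊗ d ⊗ f(b, b, b))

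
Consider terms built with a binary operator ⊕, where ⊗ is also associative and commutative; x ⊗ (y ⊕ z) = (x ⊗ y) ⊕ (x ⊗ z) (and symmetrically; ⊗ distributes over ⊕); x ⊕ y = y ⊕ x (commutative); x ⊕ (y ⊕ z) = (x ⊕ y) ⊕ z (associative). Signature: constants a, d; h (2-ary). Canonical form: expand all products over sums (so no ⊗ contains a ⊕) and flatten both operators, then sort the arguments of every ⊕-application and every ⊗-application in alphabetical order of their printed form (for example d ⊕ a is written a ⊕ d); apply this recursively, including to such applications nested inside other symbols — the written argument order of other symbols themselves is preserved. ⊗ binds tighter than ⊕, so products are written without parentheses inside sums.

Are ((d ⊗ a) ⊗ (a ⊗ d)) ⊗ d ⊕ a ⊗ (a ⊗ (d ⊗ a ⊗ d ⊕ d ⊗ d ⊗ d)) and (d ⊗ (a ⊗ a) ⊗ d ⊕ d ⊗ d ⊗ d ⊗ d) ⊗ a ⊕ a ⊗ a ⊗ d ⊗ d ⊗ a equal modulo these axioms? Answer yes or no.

Answer: no — a ⊗ a ⊗ a ⊗ d ⊗ d ⊕ a ⊗ a ⊗ d ⊗ d ⊗ d ⊕ a ⊗ a ⊗ d ⊗ d ⊗ d vs a ⊗ a ⊗ a ⊗ d ⊗ d ⊕ a ⊗ a ⊗ a ⊗ d ⊗ d ⊕ a ⊗ d ⊗ d ⊗ d ⊗ d

Derivation:
Left:  ((d ⊗ a) ⊗ (a ⊗ d)) ⊗ d ⊕ a ⊗ (a ⊗ (d ⊗ a ⊗ d ⊕ d ⊗ d ⊗ d))
  Distribute:  a ⊗ a ⊗ d ⊗ d ⊗ d ⊕ a ⊗ a ⊗ a ⊗ d ⊗ d ⊕ a ⊗ a ⊗ d ⊗ d ⊗ d
  Sort arguments:  a ⊗ a ⊗ a ⊗ d ⊗ d ⊕ a ⊗ a ⊗ d ⊗ d ⊗ d ⊕ a ⊗ a ⊗ d ⊗ d ⊗ d
Right:  (d ⊗ (a ⊗ a) ⊗ d ⊕ d ⊗ d ⊗ d ⊗ d) ⊗ a ⊕ a ⊗ a ⊗ d ⊗ d ⊗ a
  Expand products over sums:  a ⊗ a ⊗ a ⊗ d ⊗ d ⊕ a ⊗ d ⊗ d ⊗ d ⊗ d ⊕ a ⊗ a ⊗ a ⊗ d ⊗ d
  Order the arguments:  a ⊗ a ⊗ a ⊗ d ⊗ d ⊕ a ⊗ a ⊗ a ⊗ d ⊗ d ⊕ a ⊗ d ⊗ d ⊗ d ⊗ d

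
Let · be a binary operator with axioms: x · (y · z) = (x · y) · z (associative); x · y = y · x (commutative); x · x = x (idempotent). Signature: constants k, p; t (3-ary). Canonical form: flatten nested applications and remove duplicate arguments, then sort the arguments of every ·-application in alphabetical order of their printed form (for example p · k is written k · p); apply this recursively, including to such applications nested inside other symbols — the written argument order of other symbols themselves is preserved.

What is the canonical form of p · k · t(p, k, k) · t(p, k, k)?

Answer: k · p · t(p, k, k)

Derivation:
Idempotence:  drop duplicate t(p, k, k)
Sort:  k · p · t(p, k, k)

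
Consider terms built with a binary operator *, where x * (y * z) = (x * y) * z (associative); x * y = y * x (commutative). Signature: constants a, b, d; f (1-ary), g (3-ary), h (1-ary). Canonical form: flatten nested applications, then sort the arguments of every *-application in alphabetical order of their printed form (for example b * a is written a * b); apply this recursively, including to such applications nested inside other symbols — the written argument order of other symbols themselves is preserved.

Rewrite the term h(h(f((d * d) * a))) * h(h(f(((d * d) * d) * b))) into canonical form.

Canonicalize subterm:  h(h(f((d * d) * a)))  →  h(h(f(a * d * d)))
Canonicalize subterm:  h(h(f(((d * d) * d) * b)))  →  h(h(f(b * d * d * d)))
Order the arguments:  h(h(f(a * d * d))) * h(h(f(b * d * d * d)))

Answer: h(h(f(a * d * d))) * h(h(f(b * d * d * d)))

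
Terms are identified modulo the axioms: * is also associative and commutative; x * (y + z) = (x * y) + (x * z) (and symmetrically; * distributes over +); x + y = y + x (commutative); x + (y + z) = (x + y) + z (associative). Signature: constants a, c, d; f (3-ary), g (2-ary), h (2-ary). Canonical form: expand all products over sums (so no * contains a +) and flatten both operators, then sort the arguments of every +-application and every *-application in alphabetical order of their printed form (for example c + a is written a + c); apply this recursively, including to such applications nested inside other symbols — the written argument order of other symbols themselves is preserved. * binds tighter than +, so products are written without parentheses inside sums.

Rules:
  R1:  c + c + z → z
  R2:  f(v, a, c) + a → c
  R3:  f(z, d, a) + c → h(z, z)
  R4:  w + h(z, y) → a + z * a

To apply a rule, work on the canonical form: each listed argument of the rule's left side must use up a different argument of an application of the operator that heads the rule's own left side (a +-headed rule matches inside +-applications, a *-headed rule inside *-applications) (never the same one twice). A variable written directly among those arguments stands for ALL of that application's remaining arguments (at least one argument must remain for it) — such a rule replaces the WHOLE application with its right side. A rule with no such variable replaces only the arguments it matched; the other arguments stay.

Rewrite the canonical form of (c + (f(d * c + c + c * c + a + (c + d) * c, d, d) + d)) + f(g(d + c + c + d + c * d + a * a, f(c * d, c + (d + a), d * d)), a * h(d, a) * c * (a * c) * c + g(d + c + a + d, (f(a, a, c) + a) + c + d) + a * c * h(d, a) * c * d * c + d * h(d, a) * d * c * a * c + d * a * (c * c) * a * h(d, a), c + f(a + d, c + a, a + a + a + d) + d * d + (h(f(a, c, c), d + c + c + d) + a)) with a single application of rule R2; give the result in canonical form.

Answer: c + d + f(a + c + c * c + c * c + c * d + c * d, d, d) + f(g(a * a + c + c + c * d + d + d, f(c * d, a + c + d, d * d)), a * a * c * c * c * h(d, a) + a * a * c * c * d * h(d, a) + a * c * c * c * d * h(d, a) + a * c * c * d * d * h(d, a) + g(a + c + d + d, c + c + d), a + c + d * d + f(a + d, a + c, a + a + a + d) + h(f(a, c, c), c + c + d + d))

Derivation:
Canonical form:  c + d + f(a + c + c * c + c * c + c * d + c * d, d, d) + f(g(a * a + c + c + c * d + d + d, f(c * d, a + c + d, d * d)), a * a * c * c * c * h(d, a) + a * a * c * c * d * h(d, a) + a * c * c * c * d * h(d, a) + a * c * c * d * d * h(d, a) + g(a + c + d + d, a + c + d + f(a, a, c)), a + c + d * d + f(a + d, a + c, a + a + a + d) + h(f(a, c, c), c + c + d + d))
Match R2:  consume a, f(a, a, c);  v := a
Giving:  c + d + f(a + c + c * c + c * c + c * d + c * d, d, d) + f(g(a * a + c + c + c * d + d + d, f(c * d, a + c + d, d * d)), a * a * c * c * c * h(d, a) + a * a * c * c * d * h(d, a) + a * c * c * c * d * h(d, a) + a * c * c * d * d * h(d, a) + g(a + c + d + d, c + c + d), a + c + d * d + f(a + d, a + c, a + a + a + d) + h(f(a, c, c), c + c + d + d))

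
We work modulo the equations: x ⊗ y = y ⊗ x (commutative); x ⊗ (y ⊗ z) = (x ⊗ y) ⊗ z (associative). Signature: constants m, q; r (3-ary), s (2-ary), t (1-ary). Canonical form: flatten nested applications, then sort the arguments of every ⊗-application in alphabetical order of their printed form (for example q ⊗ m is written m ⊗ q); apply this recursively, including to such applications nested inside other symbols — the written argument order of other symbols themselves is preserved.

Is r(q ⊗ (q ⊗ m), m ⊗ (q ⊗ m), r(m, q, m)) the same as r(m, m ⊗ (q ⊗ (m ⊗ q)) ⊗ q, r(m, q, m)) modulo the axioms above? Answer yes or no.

Answer: no — r(m ⊗ q ⊗ q, m ⊗ m ⊗ q, r(m, q, m)) vs r(m, m ⊗ m ⊗ q ⊗ q ⊗ q, r(m, q, m))

Derivation:
Left:  r(q ⊗ (q ⊗ m), m ⊗ (q ⊗ m), r(m, q, m))
  Descend into:  m ⊗ (q ⊗ m)
  Flatten:  m ⊗ q ⊗ m
  Sort:  m ⊗ m ⊗ q
  Put back:  r(m ⊗ q ⊗ q, m ⊗ m ⊗ q, r(m, q, m))
Right:  r(m, m ⊗ (q ⊗ (m ⊗ q)) ⊗ q, r(m, q, m))
  Work inside:  m ⊗ (q ⊗ (m ⊗ q)) ⊗ q
  Merge nested applications:  m ⊗ q ⊗ m ⊗ q ⊗ q
  Sort arguments:  m ⊗ m ⊗ q ⊗ q ⊗ q
  Reassemble:  r(m, m ⊗ m ⊗ q ⊗ q ⊗ q, r(m, q, m))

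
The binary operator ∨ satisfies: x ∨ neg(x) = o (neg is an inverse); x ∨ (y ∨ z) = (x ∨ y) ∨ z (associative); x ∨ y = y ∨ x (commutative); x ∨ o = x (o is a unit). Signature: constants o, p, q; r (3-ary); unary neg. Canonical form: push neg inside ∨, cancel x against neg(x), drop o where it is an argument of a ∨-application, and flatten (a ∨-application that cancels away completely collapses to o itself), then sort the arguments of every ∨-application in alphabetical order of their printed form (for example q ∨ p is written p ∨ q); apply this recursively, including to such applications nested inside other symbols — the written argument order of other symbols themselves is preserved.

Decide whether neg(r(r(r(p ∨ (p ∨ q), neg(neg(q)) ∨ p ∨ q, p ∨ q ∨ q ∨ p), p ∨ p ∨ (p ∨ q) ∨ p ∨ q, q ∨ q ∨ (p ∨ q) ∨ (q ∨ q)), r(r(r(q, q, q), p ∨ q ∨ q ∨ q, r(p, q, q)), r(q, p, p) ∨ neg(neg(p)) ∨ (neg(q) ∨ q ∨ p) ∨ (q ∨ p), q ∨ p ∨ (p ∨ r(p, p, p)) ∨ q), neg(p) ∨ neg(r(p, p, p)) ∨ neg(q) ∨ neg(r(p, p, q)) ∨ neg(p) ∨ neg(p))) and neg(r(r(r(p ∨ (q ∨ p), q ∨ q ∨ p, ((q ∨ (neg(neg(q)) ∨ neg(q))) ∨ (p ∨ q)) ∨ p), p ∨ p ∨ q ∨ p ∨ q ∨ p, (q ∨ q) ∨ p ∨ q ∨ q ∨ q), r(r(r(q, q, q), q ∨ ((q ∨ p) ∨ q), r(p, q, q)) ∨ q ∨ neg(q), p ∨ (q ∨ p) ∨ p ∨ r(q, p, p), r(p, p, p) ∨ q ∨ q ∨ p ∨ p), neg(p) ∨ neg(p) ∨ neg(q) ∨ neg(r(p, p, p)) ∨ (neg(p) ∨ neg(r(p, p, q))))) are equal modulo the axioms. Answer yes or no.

Left:  neg(r(r(r(p ∨ (p ∨ q), neg(neg(q)) ∨ p ∨ q, p ∨ q ∨ q ∨ p), p ∨ p ∨ (p ∨ q) ∨ p ∨ q, q ∨ q ∨ (p ∨ q) ∨ (q ∨ q)), r(r(r(q, q, q), p ∨ q ∨ q ∨ q, r(p, q, q)), r(q, p, p) ∨ neg(neg(p)) ∨ (neg(q) ∨ q ∨ p) ∨ (q ∨ p), q ∨ p ∨ (p ∨ r(p, p, p)) ∨ q), neg(p) ∨ neg(r(p, p, p)) ∨ neg(q) ∨ neg(r(p, p, q)) ∨ neg(p) ∨ neg(p)))
  Push neg inside:  distribute neg over ∨ and collapse double neg
  Collect terms:  neg(r(r(r(p ∨ p ∨ q, p ∨ q ∨ q, p ∨ p ∨ q ∨ q), p ∨ p ∨ p ∨ p ∨ q ∨ q, p ∨ q ∨ q ∨ q ∨ q ∨ q), r(r(r(q, q, q), p ∨ q ∨ q ∨ q, r(p, q, q)), p ∨ p ∨ p ∨ q ∨ r(q, p, p), p ∨ p ∨ q ∨ q ∨ r(p, p, p)), neg(p) ∨ neg(p) ∨ neg(p) ∨ neg(q) ∨ neg(r(p, p, p)) ∨ neg(r(p, p, q))))
Right:  neg(r(r(r(p ∨ (q ∨ p), q ∨ q ∨ p, ((q ∨ (neg(neg(q)) ∨ neg(q))) ∨ (p ∨ q)) ∨ p), p ∨ p ∨ q ∨ p ∨ q ∨ p, (q ∨ q) ∨ p ∨ q ∨ q ∨ q), r(r(r(q, q, q), q ∨ ((q ∨ p) ∨ q), r(p, q, q)) ∨ q ∨ neg(q), p ∨ (q ∨ p) ∨ p ∨ r(q, p, p), r(p, p, p) ∨ q ∨ q ∨ p ∨ p), neg(p) ∨ neg(p) ∨ neg(q) ∨ neg(r(p, p, p)) ∨ (neg(p) ∨ neg(r(p, p, q)))))
  Push neg inside:  distribute neg over ∨ and collapse double neg
  Combine occurrences:  neg(r(r(r(p ∨ p ∨ q, p ∨ q ∨ q, p ∨ p ∨ q ∨ q), p ∨ p ∨ p ∨ p ∨ q ∨ q, p ∨ q ∨ q ∨ q ∨ q ∨ q), r(r(r(q, q, q), p ∨ q ∨ q ∨ q, r(p, q, q)), p ∨ p ∨ p ∨ q ∨ r(q, p, p), p ∨ p ∨ q ∨ q ∨ r(p, p, p)), neg(p) ∨ neg(p) ∨ neg(p) ∨ neg(q) ∨ neg(r(p, p, p)) ∨ neg(r(p, p, q))))

Answer: yes — both canonical forms are neg(r(r(r(p ∨ p ∨ q, p ∨ q ∨ q, p ∨ p ∨ q ∨ q), p ∨ p ∨ p ∨ p ∨ q ∨ q, p ∨ q ∨ q ∨ q ∨ q ∨ q), r(r(r(q, q, q), p ∨ q ∨ q ∨ q, r(p, q, q)), p ∨ p ∨ p ∨ q ∨ r(q, p, p), p ∨ p ∨ q ∨ q ∨ r(p, p, p)), neg(p) ∨ neg(p) ∨ neg(p) ∨ neg(q) ∨ neg(r(p, p, p)) ∨ neg(r(p, p, q))))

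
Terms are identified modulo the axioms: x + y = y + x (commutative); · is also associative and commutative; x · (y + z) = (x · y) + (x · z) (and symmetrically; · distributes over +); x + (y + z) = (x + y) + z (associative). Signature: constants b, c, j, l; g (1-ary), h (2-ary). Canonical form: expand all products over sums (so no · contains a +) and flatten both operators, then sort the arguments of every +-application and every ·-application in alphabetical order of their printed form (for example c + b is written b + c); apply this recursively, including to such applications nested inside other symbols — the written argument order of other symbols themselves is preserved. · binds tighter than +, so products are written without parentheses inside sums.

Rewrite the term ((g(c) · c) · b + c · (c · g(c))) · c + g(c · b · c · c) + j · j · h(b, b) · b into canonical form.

Expand products over sums:  b · c · c · g(c) + c · c · c · g(c) + g(b · c · c · c) + b · h(b, b) · j · j
Sort:  b · c · c · g(c) + b · h(b, b) · j · j + c · c · c · g(c) + g(b · c · c · c)

Answer: b · c · c · g(c) + b · h(b, b) · j · j + c · c · c · g(c) + g(b · c · c · c)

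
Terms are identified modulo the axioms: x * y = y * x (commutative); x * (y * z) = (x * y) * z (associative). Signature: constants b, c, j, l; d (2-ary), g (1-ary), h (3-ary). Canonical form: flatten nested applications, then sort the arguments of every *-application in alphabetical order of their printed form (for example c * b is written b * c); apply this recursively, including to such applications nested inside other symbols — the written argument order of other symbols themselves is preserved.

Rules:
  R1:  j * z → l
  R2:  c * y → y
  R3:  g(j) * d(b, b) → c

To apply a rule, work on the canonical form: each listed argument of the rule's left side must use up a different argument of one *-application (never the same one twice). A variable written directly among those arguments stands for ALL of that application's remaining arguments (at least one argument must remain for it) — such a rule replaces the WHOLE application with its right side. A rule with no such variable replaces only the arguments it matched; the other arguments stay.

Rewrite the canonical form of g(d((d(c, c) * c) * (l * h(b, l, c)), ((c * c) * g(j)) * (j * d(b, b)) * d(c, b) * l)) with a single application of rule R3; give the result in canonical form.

Answer: g(d(c * d(c, c) * h(b, l, c) * l, c * c * c * d(c, b) * j * l))

Derivation:
Canonical form:  g(d(c * d(c, c) * h(b, l, c) * l, c * c * d(b, b) * d(c, b) * g(j) * j * l))
R3 matches:  uses d(b, b), g(j)
New term:  g(d(c * d(c, c) * h(b, l, c) * l, c * c * c * d(c, b) * j * l))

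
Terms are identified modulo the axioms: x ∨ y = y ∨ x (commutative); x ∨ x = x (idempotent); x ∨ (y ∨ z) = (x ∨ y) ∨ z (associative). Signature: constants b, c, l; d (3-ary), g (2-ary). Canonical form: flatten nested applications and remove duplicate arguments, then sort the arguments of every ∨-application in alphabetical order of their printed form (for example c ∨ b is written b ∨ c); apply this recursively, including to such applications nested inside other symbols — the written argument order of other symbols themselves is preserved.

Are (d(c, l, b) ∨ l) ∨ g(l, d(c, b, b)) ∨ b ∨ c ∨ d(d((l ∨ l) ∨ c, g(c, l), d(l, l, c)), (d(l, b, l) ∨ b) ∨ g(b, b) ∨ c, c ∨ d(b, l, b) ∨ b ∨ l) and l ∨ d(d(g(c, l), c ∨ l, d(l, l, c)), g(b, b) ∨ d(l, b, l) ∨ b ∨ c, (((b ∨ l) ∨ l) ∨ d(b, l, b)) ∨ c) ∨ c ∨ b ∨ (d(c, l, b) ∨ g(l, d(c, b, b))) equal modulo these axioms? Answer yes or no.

Answer: no — b ∨ c ∨ d(c, l, b) ∨ d(d(c ∨ l, g(c, l), d(l, l, c)), b ∨ c ∨ d(l, b, l) ∨ g(b, b), b ∨ c ∨ d(b, l, b) ∨ l) ∨ g(l, d(c, b, b)) ∨ l vs b ∨ c ∨ d(c, l, b) ∨ d(d(g(c, l), c ∨ l, d(l, l, c)), b ∨ c ∨ d(l, b, l) ∨ g(b, b), b ∨ c ∨ d(b, l, b) ∨ l) ∨ g(l, d(c, b, b)) ∨ l

Derivation:
Left:  (d(c, l, b) ∨ l) ∨ g(l, d(c, b, b)) ∨ b ∨ c ∨ d(d((l ∨ l) ∨ c, g(c, l), d(l, l, c)), (d(l, b, l) ∨ b) ∨ g(b, b) ∨ c, c ∨ d(b, l, b) ∨ b ∨ l)
  Un-nest:  d(c, l, b) ∨ l ∨ g(l, d(c, b, b)) ∨ b ∨ c ∨ d(d((l ∨ l) ∨ c, g(c, l), d(l, l, c)), (d(l, b, l) ∨ b) ∨ g(b, b) ∨ c, c ∨ d(b, l, b) ∨ b ∨ l)
  Canonicalize subterm:  d(d((l ∨ l) ∨ c, g(c, l), d(l, l, c)), (d(l, b, l) ∨ b) ∨ g(b, b) ∨ c, c ∨ d(b, l, b) ∨ b ∨ l)  →  d(d(c ∨ l, g(c, l), d(l, l, c)), b ∨ c ∨ d(l, b, l) ∨ g(b, b), b ∨ c ∨ d(b, l, b) ∨ l)
  Sort:  b ∨ c ∨ d(c, l, b) ∨ d(d(c ∨ l, g(c, l), d(l, l, c)), b ∨ c ∨ d(l, b, l) ∨ g(b, b), b ∨ c ∨ d(b, l, b) ∨ l) ∨ g(l, d(c, b, b)) ∨ l
Right:  l ∨ d(d(g(c, l), c ∨ l, d(l, l, c)), g(b, b) ∨ d(l, b, l) ∨ b ∨ c, (((b ∨ l) ∨ l) ∨ d(b, l, b)) ∨ c) ∨ c ∨ b ∨ (d(c, l, b) ∨ g(l, d(c, b, b)))
  Un-nest:  l ∨ d(d(g(c, l), c ∨ l, d(l, l, c)), g(b, b) ∨ d(l, b, l) ∨ b ∨ c, (((b ∨ l) ∨ l) ∨ d(b, l, b)) ∨ c) ∨ c ∨ b ∨ d(c, l, b) ∨ g(l, d(c, b, b))
  Canonicalize subterm:  d(d(g(c, l), c ∨ l, d(l, l, c)), g(b, b) ∨ d(l, b, l) ∨ b ∨ c, (((b ∨ l) ∨ l) ∨ d(b, l, b)) ∨ c)  →  d(d(g(c, l), c ∨ l, d(l, l, c)), b ∨ c ∨ d(l, b, l) ∨ g(b, b), b ∨ c ∨ d(b, l, b) ∨ l)
  Order the arguments:  b ∨ c ∨ d(c, l, b) ∨ d(d(g(c, l), c ∨ l, d(l, l, c)), b ∨ c ∨ d(l, b, l) ∨ g(b, b), b ∨ c ∨ d(b, l, b) ∨ l) ∨ g(l, d(c, b, b)) ∨ l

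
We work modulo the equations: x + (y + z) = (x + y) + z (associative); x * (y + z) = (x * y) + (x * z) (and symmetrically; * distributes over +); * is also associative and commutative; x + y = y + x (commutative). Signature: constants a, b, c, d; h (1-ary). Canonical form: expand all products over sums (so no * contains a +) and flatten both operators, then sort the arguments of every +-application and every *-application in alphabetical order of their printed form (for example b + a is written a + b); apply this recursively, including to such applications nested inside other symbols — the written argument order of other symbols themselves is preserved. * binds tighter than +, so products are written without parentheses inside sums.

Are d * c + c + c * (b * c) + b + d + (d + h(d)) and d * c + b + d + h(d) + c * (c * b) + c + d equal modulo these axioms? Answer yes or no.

Answer: yes — both canonical forms are b + b * c * c + c + c * d + d + d + h(d)

Derivation:
Left:  d * c + c + c * (b * c) + b + d + (d + h(d))
  Merge nested applications:  c * d + c + b * c * c + b + d + d + h(d)
  Order the arguments:  b + b * c * c + c + c * d + d + d + h(d)
Right:  d * c + b + d + h(d) + c * (c * b) + c + d
  Un-nest:  c * d + b + d + h(d) + b * c * c + c + d
  Sort:  b + b * c * c + c + c * d + d + d + h(d)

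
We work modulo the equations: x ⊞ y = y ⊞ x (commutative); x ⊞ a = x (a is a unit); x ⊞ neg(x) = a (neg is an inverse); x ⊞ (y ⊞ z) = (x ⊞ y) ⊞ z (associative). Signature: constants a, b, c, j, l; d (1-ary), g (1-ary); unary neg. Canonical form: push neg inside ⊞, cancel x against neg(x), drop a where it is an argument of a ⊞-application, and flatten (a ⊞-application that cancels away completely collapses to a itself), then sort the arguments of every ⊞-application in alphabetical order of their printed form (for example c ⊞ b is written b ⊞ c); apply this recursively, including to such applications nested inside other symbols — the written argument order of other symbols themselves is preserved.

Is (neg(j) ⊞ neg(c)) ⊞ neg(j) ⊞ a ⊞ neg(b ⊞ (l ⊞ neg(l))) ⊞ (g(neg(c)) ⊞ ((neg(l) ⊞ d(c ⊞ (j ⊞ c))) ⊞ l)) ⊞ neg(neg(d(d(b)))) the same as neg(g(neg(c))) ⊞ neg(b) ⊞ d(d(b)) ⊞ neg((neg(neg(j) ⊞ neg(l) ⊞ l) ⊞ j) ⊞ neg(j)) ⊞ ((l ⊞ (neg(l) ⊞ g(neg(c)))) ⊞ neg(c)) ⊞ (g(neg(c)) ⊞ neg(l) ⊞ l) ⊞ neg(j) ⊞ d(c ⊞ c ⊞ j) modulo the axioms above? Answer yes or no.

Left:  (neg(j) ⊞ neg(c)) ⊞ neg(j) ⊞ a ⊞ neg(b ⊞ (l ⊞ neg(l))) ⊞ (g(neg(c)) ⊞ ((neg(l) ⊞ d(c ⊞ (j ⊞ c))) ⊞ l)) ⊞ neg(neg(d(d(b))))
  Push neg inside:  distribute neg over ⊞ and collapse double neg
  Inverses cancel:  l cancels
  Collect:  neg(j) ⊞ neg(j) ⊞ neg(c) ⊞ neg(b) ⊞ g(neg(c)) ⊞ d(c ⊞ c ⊞ j) ⊞ d(d(b))
  Sort:  d(c ⊞ c ⊞ j) ⊞ d(d(b)) ⊞ g(neg(c)) ⊞ neg(b) ⊞ neg(c) ⊞ neg(j) ⊞ neg(j)
Right:  neg(g(neg(c))) ⊞ neg(b) ⊞ d(d(b)) ⊞ neg((neg(neg(j) ⊞ neg(l) ⊞ l) ⊞ j) ⊞ neg(j)) ⊞ ((l ⊞ (neg(l) ⊞ g(neg(c)))) ⊞ neg(c)) ⊞ (g(neg(c)) ⊞ neg(l) ⊞ l) ⊞ neg(j) ⊞ d(c ⊞ c ⊞ j)
  Push neg inside:  distribute neg over ⊞ and collapse double neg
  Inverses cancel:  l cancels
  Collect terms:  g(neg(c)) ⊞ neg(b) ⊞ d(d(b)) ⊞ neg(j) ⊞ neg(j) ⊞ neg(c) ⊞ d(c ⊞ c ⊞ j)
  Sort:  d(c ⊞ c ⊞ j) ⊞ d(d(b)) ⊞ g(neg(c)) ⊞ neg(b) ⊞ neg(c) ⊞ neg(j) ⊞ neg(j)

Answer: yes — both canonical forms are d(c ⊞ c ⊞ j) ⊞ d(d(b)) ⊞ g(neg(c)) ⊞ neg(b) ⊞ neg(c) ⊞ neg(j) ⊞ neg(j)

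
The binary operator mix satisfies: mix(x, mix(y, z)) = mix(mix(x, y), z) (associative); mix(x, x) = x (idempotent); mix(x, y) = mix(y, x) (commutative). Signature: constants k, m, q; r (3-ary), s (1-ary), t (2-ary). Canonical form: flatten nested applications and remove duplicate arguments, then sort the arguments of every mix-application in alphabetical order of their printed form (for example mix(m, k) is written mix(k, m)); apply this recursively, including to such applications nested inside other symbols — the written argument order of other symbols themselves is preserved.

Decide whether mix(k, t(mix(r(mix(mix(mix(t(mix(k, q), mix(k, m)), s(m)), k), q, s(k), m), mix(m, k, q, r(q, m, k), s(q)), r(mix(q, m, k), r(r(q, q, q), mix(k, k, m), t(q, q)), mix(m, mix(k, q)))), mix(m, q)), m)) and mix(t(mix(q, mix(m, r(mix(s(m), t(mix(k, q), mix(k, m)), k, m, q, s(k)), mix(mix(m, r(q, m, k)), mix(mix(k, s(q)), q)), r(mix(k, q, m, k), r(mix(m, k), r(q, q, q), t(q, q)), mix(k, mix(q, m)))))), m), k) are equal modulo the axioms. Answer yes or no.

Answer: no — mix(k, t(mix(m, q, r(mix(k, m, q, s(k), s(m), t(mix(k, q), mix(k, m))), mix(k, m, q, r(q, m, k), s(q)), r(mix(k, m, q), r(r(q, q, q), mix(k, m), t(q, q)), mix(k, m, q)))), m)) vs mix(k, t(mix(m, q, r(mix(k, m, q, s(k), s(m), t(mix(k, q), mix(k, m))), mix(k, m, q, r(q, m, k), s(q)), r(mix(k, m, q), r(mix(k, m), r(q, q, q), t(q, q)), mix(k, m, q)))), m))

Derivation:
Left:  mix(k, t(mix(r(mix(mix(mix(t(mix(k, q), mix(k, m)), s(m)), k), q, s(k), m), mix(m, k, q, r(q, m, k), s(q)), r(mix(q, m, k), r(r(q, q, q), mix(k, k, m), t(q, q)), mix(m, mix(k, q)))), mix(m, q)), m))
  Simplify inside:  t(mix(r(mix(mix(mix(t(mix(k, q), mix(k, m)), s(m)), k), q, s(k), m), mix(m, k, q, r(q, m, k), s(q)), r(mix(q, m, k), r(r(q, q, q), mix(k, k, m), t(q, q)), mix(m, mix(k, q)))), mix(m, q)), m)  →  t(mix(m, q, r(mix(k, m, q, s(k), s(m), t(mix(k, q), mix(k, m))), mix(k, m, q, r(q, m, k), s(q)), r(mix(k, m, q), r(r(q, q, q), mix(k, m), t(q, q)), mix(k, m, q)))), m)
  Sort arguments:  mix(k, t(mix(m, q, r(mix(k, m, q, s(k), s(m), t(mix(k, q), mix(k, m))), mix(k, m, q, r(q, m, k), s(q)), r(mix(k, m, q), r(r(q, q, q), mix(k, m), t(q, q)), mix(k, m, q)))), m))
Right:  mix(t(mix(q, mix(m, r(mix(s(m), t(mix(k, q), mix(k, m)), k, m, q, s(k)), mix(mix(m, r(q, m, k)), mix(mix(k, s(q)), q)), r(mix(k, q, m, k), r(mix(m, k), r(q, q, q), t(q, q)), mix(k, mix(q, m)))))), m), k)
  Inside:  t(mix(q, mix(m, r(mix(s(m), t(mix(k, q), mix(k, m)), k, m, q, s(k)), mix(mix(m, r(q, m, k)), mix(mix(k, s(q)), q)), r(mix(k, q, m, k), r(mix(m, k), r(q, q, q), t(q, q)), mix(k, mix(q, m)))))), m)  →  t(mix(m, q, r(mix(k, m, q, s(k), s(m), t(mix(k, q), mix(k, m))), mix(k, m, q, r(q, m, k), s(q)), r(mix(k, m, q), r(mix(k, m), r(q, q, q), t(q, q)), mix(k, m, q)))), m)
  Sort arguments:  mix(k, t(mix(m, q, r(mix(k, m, q, s(k), s(m), t(mix(k, q), mix(k, m))), mix(k, m, q, r(q, m, k), s(q)), r(mix(k, m, q), r(mix(k, m), r(q, q, q), t(q, q)), mix(k, m, q)))), m))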